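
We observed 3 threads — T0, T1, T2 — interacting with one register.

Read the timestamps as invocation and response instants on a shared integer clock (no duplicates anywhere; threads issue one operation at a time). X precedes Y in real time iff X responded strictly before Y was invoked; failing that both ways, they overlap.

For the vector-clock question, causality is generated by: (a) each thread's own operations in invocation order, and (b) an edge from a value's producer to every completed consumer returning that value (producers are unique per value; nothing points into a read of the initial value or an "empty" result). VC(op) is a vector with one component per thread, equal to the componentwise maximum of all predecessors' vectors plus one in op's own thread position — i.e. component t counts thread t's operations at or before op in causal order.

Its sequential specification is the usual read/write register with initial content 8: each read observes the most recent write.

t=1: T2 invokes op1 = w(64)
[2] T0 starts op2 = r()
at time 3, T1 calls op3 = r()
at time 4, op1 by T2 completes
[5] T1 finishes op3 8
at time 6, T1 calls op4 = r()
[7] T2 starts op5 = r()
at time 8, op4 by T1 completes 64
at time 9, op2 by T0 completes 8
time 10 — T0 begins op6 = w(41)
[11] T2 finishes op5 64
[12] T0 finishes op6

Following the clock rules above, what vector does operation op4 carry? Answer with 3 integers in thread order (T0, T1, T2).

op1, invoked 1, has no incoming edges; only T2's bump applies → (0, 0, 1)
op3, invoked 3, has no incoming edges; only T1's bump applies → (0, 1, 0)
op2, invoked 2, has no incoming edges; only T0's bump applies → (1, 0, 0)
merge at op5 (invoked 7): VC(op1)=(0, 0, 1), own-thread bump on T2 → (0, 0, 2)
merge at op6 (invoked 10): VC(op2)=(1, 0, 0), own-thread bump on T0 → (2, 0, 0)
merge at op4 (invoked 6): VC(op1)=(0, 0, 1), VC(op3)=(0, 1, 0), own-thread bump on T1 → (0, 2, 1)
target: VC(op4) = (0, 2, 1)

(0, 2, 1)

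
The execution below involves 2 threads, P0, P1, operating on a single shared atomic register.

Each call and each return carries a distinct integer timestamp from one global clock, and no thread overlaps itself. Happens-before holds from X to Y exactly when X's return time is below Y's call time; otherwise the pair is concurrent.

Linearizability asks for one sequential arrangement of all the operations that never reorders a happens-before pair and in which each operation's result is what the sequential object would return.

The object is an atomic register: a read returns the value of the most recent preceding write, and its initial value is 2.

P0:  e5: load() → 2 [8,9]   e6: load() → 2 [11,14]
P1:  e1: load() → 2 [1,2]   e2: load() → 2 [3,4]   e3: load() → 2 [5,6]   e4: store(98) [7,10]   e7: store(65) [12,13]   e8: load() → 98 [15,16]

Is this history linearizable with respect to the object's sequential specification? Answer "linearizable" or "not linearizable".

not linearizable

through event 13 a valid linearization exists; event 14 (e6 responding at time 14) ends that
4 orders of the 7 completed atomic register ops respect real time; none is legal
e.g. e1, e2, e3, e4, e5, e6, e7: illegal at step 5, since e5 load() → 2 cannot apply there
e.g. e1, e2, e3, e4, e5, e7, e6: illegal at step 5, since e5 load() → 2 cannot apply there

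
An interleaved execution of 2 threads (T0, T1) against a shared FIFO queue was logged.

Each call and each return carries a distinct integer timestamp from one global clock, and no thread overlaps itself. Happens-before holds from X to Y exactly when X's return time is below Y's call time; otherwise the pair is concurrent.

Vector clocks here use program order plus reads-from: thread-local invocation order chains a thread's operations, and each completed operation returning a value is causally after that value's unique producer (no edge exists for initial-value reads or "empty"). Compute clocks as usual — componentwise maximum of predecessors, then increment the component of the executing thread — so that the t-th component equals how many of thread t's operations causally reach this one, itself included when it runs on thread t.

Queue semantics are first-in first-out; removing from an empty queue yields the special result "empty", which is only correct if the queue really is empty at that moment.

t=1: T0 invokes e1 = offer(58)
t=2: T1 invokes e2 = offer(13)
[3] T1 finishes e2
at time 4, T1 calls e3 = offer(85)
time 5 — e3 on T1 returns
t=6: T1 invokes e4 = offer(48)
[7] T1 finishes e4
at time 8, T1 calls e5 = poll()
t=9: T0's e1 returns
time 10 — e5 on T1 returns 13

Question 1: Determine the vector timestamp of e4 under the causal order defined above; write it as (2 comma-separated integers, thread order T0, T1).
Answer: (0, 3)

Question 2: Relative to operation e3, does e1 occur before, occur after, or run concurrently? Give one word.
Answer: concurrent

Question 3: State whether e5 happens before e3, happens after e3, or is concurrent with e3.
Answer: after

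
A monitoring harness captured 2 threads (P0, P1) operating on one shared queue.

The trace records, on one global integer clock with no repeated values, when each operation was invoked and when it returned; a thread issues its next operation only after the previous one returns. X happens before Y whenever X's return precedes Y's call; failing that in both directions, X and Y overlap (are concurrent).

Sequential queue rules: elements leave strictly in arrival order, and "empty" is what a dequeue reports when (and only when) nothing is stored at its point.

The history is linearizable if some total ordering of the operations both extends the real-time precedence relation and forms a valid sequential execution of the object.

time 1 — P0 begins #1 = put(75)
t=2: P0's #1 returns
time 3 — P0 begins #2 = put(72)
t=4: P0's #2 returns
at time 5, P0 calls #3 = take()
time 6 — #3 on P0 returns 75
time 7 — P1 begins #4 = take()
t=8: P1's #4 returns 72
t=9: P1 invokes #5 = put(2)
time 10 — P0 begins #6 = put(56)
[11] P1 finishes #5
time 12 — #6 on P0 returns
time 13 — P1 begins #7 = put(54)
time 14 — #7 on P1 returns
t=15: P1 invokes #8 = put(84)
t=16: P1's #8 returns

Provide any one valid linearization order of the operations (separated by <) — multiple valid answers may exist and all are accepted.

#1 < #2 < #3 < #4 < #5 < #6 < #7 < #8

1. #1 put(75), leaving queue <75>
2. #2 put(72), leaving queue <75,72>
3. #3 take() → 75, leaving queue <72>
4. #4 take() → 72, leaving queue <>
5. #5 put(2), leaving queue <2>
6. #6 put(56), leaving queue <2,56>
7. #7 put(54), leaving queue <2,56,54>
8. #8 put(84), leaving queue <2,56,54,84>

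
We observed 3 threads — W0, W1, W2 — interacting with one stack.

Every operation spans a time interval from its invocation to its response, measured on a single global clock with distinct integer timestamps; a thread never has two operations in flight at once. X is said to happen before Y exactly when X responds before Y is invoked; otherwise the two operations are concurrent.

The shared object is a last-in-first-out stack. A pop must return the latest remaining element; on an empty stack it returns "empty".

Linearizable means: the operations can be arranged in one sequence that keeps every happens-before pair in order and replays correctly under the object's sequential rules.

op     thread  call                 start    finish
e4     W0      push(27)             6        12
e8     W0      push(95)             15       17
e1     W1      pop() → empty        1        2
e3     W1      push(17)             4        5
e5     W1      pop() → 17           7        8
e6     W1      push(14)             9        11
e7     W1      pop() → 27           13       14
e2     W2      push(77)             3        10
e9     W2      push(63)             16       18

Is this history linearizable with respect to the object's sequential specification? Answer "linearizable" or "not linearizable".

one valid linearization: e1, e2, e3, e5, e6, e4, e7, e8, e9
1. e1 pop() → empty, leaving stack <>
2. e2 push(77), leaving stack <77>
3. e3 push(17), leaving stack <77,17>
4. e5 pop() → 17, leaving stack <77>
5. e6 push(14), leaving stack <77,14>
6. e4 push(27), leaving stack <77,14,27>
7. e7 pop() → 27, leaving stack <77,14>
8. e8 push(95), leaving stack <77,14,95>
9. e9 push(63), leaving stack <77,14,95,63>

linearizable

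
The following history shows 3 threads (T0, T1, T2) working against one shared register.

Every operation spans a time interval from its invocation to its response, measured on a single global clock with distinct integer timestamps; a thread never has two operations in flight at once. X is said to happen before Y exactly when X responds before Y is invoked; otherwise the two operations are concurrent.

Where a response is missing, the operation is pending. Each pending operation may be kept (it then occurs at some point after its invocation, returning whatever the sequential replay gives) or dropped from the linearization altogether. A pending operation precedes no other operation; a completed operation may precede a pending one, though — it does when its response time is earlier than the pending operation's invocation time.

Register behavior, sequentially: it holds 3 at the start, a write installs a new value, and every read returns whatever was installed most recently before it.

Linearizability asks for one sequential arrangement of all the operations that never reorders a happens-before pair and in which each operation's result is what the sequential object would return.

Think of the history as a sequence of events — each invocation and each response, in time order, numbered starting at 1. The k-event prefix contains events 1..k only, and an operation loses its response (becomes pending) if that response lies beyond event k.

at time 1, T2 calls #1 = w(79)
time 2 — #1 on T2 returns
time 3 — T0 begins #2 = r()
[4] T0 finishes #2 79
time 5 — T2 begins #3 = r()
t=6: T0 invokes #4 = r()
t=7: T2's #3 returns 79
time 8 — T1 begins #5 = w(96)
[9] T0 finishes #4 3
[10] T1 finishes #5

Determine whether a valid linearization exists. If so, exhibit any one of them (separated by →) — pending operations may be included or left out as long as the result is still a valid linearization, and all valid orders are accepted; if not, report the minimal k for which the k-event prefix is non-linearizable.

not linearizable — minimal violating prefix: 9 events

events 1..8 are fine; event 9 — the response of #4 at time 9 — makes the prefix non-linearizable
2 orders of the 4 completed register ops respect real time; none is legal
no completion choice of the 1 pending operation (#5) rescues it — every subset was tried
one such order, #1, #2, #3, #4 (pending dropped), breaks at step 4 where #4 r() → 3 is illegal
one such order, #1, #2, #4, #3 (pending dropped), breaks at step 3 where #4 r() → 3 is illegal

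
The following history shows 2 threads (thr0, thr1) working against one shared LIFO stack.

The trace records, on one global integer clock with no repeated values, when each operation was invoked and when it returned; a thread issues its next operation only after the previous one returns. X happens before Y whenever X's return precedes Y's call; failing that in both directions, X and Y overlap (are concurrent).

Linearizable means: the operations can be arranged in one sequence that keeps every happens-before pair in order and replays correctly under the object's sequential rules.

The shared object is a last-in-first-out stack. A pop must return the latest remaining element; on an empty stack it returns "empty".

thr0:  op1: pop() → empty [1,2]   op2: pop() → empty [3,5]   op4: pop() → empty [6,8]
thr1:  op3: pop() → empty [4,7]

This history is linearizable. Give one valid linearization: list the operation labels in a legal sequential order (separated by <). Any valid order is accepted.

step 1: op1 pop() → empty — stack <>
step 2: op2 pop() → empty — stack <>
step 3: op3 pop() → empty — stack <>
step 4: op4 pop() → empty — stack <>

op1 < op2 < op3 < op4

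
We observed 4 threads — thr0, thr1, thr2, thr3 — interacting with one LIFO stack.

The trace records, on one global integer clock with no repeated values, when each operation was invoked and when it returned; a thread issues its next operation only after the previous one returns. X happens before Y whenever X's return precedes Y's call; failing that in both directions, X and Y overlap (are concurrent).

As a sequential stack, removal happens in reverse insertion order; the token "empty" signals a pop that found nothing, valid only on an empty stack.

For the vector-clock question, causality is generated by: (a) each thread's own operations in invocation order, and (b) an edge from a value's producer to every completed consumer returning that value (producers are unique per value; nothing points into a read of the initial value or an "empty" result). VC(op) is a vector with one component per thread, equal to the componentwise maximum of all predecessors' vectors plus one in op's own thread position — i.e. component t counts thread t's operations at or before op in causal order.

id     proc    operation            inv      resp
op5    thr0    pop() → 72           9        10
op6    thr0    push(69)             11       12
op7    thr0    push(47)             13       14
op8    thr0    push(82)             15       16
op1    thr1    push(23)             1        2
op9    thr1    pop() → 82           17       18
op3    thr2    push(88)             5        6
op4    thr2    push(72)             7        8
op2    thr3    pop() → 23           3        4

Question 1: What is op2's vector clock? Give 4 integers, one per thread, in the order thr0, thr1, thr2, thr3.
op3 (invocation 5): nothing precedes it; thr2's component alone gives (0, 0, 1, 0)
op1 (invocation 1): nothing precedes it; thr1's component alone gives (0, 1, 0, 0)
merge at op4 (invoked 7): VC(op3)=(0, 0, 1, 0), own-thread bump on thr2 → (0, 0, 2, 0)
merge at op2 (invoked 3): VC(op1)=(0, 1, 0, 0), own-thread bump on thr3 → (0, 1, 0, 1)
merge at op5 (invoked 9): VC(op4)=(0, 0, 2, 0), own-thread bump on thr0 → (1, 0, 2, 0)
merge at op6 (invoked 11): VC(op5)=(1, 0, 2, 0), own-thread bump on thr0 → (2, 0, 2, 0)
merge at op7 (invoked 13): VC(op6)=(2, 0, 2, 0), own-thread bump on thr0 → (3, 0, 2, 0)
merge at op8 (invoked 15): VC(op7)=(3, 0, 2, 0), own-thread bump on thr0 → (4, 0, 2, 0)
merge at op9 (invoked 17): VC(op1)=(0, 1, 0, 0), VC(op8)=(4, 0, 2, 0), own-thread bump on thr1 → (4, 2, 2, 0)
target: VC(op2) = (0, 1, 0, 1)

(0, 1, 0, 1)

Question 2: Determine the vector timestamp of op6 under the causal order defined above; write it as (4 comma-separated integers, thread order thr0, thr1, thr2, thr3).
op3, invoked 5, has no incoming edges; only thr2's bump applies → (0, 0, 1, 0)
op1, invoked 1, has no incoming edges; only thr1's bump applies → (0, 1, 0, 0)
from VC(op3)=(0, 0, 1, 0), op4 (invoked 7) maxes components and bumps thr2 → (0, 0, 2, 0)
from VC(op1)=(0, 1, 0, 0), op2 (invoked 3) maxes components and bumps thr3 → (0, 1, 0, 1)
from VC(op4)=(0, 0, 2, 0), op5 (invoked 9) maxes components and bumps thr0 → (1, 0, 2, 0)
from VC(op5)=(1, 0, 2, 0), op6 (invoked 11) maxes components and bumps thr0 → (2, 0, 2, 0)
from VC(op6)=(2, 0, 2, 0), op7 (invoked 13) maxes components and bumps thr0 → (3, 0, 2, 0)
from VC(op7)=(3, 0, 2, 0), op8 (invoked 15) maxes components and bumps thr0 → (4, 0, 2, 0)
from VC(op1)=(0, 1, 0, 0), VC(op8)=(4, 0, 2, 0), op9 (invoked 17) maxes components and bumps thr1 → (4, 2, 2, 0)
target: VC(op6) = (2, 0, 2, 0)

(2, 0, 2, 0)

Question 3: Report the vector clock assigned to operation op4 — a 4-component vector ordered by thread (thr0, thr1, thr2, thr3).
root op op3, invoked 5: fresh clock plus thr2's own tick → (0, 0, 1, 0)
root op op1, invoked 1: fresh clock plus thr1's own tick → (0, 1, 0, 0)
op4, invoked 7, takes VC(op3)=(0, 0, 1, 0) under max, adds 1 for thr2 → (0, 0, 2, 0)
op2, invoked 3, takes VC(op1)=(0, 1, 0, 0) under max, adds 1 for thr3 → (0, 1, 0, 1)
op5, invoked 9, takes VC(op4)=(0, 0, 2, 0) under max, adds 1 for thr0 → (1, 0, 2, 0)
op6, invoked 11, takes VC(op5)=(1, 0, 2, 0) under max, adds 1 for thr0 → (2, 0, 2, 0)
op7, invoked 13, takes VC(op6)=(2, 0, 2, 0) under max, adds 1 for thr0 → (3, 0, 2, 0)
op8, invoked 15, takes VC(op7)=(3, 0, 2, 0) under max, adds 1 for thr0 → (4, 0, 2, 0)
op9, invoked 17, takes VC(op1)=(0, 1, 0, 0), VC(op8)=(4, 0, 2, 0) under max, adds 1 for thr1 → (4, 2, 2, 0)
target: VC(op4) = (0, 0, 2, 0)

(0, 0, 2, 0)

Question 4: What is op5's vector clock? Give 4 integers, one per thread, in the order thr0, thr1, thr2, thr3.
invoked at 5, op3 has no predecessors; its own thr2 bump gives (0, 0, 1, 0)
invoked at 1, op1 has no predecessors; its own thr1 bump gives (0, 1, 0, 0)
op4 (invocation 7): componentwise max over VC(op3)=(0, 0, 1, 0), +1 at thr2, giving (0, 0, 2, 0)
op2 (invocation 3): componentwise max over VC(op1)=(0, 1, 0, 0), +1 at thr3, giving (0, 1, 0, 1)
op5 (invocation 9): componentwise max over VC(op4)=(0, 0, 2, 0), +1 at thr0, giving (1, 0, 2, 0)
op6 (invocation 11): componentwise max over VC(op5)=(1, 0, 2, 0), +1 at thr0, giving (2, 0, 2, 0)
op7 (invocation 13): componentwise max over VC(op6)=(2, 0, 2, 0), +1 at thr0, giving (3, 0, 2, 0)
op8 (invocation 15): componentwise max over VC(op7)=(3, 0, 2, 0), +1 at thr0, giving (4, 0, 2, 0)
op9 (invocation 17): componentwise max over VC(op1)=(0, 1, 0, 0), VC(op8)=(4, 0, 2, 0), +1 at thr1, giving (4, 2, 2, 0)
target: VC(op5) = (1, 0, 2, 0)

(1, 0, 2, 0)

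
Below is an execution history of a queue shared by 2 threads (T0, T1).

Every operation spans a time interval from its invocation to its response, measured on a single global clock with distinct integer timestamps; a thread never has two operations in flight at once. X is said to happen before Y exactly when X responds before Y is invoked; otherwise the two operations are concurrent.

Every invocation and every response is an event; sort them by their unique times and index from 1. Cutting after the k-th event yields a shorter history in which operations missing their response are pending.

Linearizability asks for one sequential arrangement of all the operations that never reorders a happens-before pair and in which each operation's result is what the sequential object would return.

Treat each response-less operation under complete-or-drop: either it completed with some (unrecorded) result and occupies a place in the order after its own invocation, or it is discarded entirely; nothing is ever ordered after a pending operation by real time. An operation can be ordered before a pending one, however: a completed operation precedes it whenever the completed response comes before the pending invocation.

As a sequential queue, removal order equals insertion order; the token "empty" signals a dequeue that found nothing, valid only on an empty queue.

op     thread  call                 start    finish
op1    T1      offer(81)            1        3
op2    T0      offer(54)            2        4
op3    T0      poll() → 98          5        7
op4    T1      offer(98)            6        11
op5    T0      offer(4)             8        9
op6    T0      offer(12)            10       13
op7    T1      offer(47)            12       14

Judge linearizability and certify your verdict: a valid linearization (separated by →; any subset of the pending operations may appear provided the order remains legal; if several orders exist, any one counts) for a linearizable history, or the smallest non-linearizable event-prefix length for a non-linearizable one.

not linearizable — minimal violating prefix: 7 events

events 1..6 are fine; event 7 — the response of op3 at time 7 — makes the prefix non-linearizable
the 3 completed operations admit 2 real-time orders; each fails the queue replay
every completion of the 1 pending operation (op4) was checked; none linearizes
one such order, op1, op2, op3 (pending dropped), breaks at step 3 where op3 poll() → 98 is illegal
one such order, op2, op1, op3 (pending dropped), breaks at step 3 where op3 poll() → 98 is illegal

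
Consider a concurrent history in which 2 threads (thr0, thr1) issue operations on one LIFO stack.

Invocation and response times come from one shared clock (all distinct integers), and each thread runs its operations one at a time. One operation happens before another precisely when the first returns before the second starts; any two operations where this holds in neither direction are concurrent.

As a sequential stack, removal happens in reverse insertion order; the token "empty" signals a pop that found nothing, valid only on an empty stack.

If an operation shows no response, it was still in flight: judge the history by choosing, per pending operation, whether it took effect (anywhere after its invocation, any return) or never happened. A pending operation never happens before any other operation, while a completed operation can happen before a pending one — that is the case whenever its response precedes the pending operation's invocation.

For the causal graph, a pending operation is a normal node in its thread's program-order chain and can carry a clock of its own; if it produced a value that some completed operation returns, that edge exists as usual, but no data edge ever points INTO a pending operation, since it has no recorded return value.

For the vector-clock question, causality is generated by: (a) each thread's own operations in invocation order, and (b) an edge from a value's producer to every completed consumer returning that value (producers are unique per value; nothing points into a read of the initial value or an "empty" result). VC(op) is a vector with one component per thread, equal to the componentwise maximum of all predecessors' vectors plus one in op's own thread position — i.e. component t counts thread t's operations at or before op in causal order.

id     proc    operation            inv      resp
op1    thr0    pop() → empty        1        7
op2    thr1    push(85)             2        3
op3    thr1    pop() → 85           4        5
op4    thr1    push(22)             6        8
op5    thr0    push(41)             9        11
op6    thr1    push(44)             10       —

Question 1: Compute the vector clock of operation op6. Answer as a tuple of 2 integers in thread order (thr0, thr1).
(0, 4)

root op op2, invoked 2: fresh clock plus thr1's own tick → (0, 1)
root op op1, invoked 1: fresh clock plus thr0's own tick → (1, 0)
op3 (invocation 4): componentwise max over VC(op2)=(0, 1), +1 at thr1, giving (0, 2)
op5 (invocation 9): componentwise max over VC(op1)=(1, 0), +1 at thr0, giving (2, 0)
op4 (invocation 6): componentwise max over VC(op3)=(0, 2), +1 at thr1, giving (0, 3)
op6 (invocation 10): componentwise max over VC(op4)=(0, 3), +1 at thr1, giving (0, 4)
target: VC(op6) = (0, 4)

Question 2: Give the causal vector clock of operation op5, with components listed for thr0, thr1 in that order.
(2, 0)

op2 (invocation 2): nothing precedes it; thr1's component alone gives (0, 1)
op1 (invocation 1): nothing precedes it; thr0's component alone gives (1, 0)
op3, invoked 4, takes VC(op2)=(0, 1) under max, adds 1 for thr1 → (0, 2)
op5, invoked 9, takes VC(op1)=(1, 0) under max, adds 1 for thr0 → (2, 0)
op4, invoked 6, takes VC(op3)=(0, 2) under max, adds 1 for thr1 → (0, 3)
op6, invoked 10, takes VC(op4)=(0, 3) under max, adds 1 for thr1 → (0, 4)
target: VC(op5) = (2, 0)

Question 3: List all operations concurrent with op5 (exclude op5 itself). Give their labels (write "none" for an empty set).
op6

concurrent with op5 ([9,11]): every op whose interval crosses 9..11
op1 [1,7]: before
op2 [2,3]: before
op3 [4,5]: before
op4 [6,8]: before
op6 [10,…): concurrent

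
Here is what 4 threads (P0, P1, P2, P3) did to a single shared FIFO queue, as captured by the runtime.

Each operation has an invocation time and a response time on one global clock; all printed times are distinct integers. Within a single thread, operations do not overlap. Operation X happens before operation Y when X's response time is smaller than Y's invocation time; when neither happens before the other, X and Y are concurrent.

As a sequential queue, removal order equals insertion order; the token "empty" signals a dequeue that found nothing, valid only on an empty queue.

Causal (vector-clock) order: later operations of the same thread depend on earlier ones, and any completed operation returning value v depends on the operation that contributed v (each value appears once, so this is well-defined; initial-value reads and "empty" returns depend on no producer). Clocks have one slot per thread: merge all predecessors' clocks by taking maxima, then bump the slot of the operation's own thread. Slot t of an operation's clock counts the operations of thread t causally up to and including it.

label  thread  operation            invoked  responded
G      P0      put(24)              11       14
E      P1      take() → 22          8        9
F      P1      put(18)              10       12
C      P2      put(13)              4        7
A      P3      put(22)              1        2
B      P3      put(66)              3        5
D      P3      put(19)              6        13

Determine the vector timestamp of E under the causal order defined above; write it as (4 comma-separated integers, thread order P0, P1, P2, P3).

A (invocation 1): nothing precedes it; P3's component alone gives (0, 0, 0, 1)
C (invocation 4): nothing precedes it; P2's component alone gives (0, 0, 1, 0)
G (invocation 11): nothing precedes it; P0's component alone gives (1, 0, 0, 0)
VC(B, invoked at 3): max of VC(A)=(0, 0, 0, 1), then +1 on thread P3 → (0, 0, 0, 2)
VC(E, invoked at 8): max of VC(A)=(0, 0, 0, 1), then +1 on thread P1 → (0, 1, 0, 1)
VC(D, invoked at 6): max of VC(B)=(0, 0, 0, 2), then +1 on thread P3 → (0, 0, 0, 3)
VC(F, invoked at 10): max of VC(E)=(0, 1, 0, 1), then +1 on thread P1 → (0, 2, 0, 1)
target: VC(E) = (0, 1, 0, 1)

(0, 1, 0, 1)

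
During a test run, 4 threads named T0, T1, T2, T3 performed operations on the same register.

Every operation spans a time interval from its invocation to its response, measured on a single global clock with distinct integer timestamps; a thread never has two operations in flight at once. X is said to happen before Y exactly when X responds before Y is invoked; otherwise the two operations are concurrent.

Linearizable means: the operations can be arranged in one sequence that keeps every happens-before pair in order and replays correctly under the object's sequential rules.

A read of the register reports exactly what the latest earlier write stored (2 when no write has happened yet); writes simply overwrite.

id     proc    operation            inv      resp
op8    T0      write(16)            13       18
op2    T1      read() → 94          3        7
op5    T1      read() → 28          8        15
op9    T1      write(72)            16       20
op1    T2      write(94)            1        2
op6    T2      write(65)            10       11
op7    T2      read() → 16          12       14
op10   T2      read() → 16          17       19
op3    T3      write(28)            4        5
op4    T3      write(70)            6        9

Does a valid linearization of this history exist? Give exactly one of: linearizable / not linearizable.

a witness: op1, op2, op3, op5, op4, op6, op8, op7, op10, op9
1. op1 write(94), leaving value 94
2. op2 read() → 94, leaving value 94
3. op3 write(28), leaving value 28
4. op5 read() → 28, leaving value 28
5. op4 write(70), leaving value 70
6. op6 write(65), leaving value 65
7. op8 write(16), leaving value 16
8. op7 read() → 16, leaving value 16
9. op10 read() → 16, leaving value 16
10. op9 write(72), leaving value 72

linearizable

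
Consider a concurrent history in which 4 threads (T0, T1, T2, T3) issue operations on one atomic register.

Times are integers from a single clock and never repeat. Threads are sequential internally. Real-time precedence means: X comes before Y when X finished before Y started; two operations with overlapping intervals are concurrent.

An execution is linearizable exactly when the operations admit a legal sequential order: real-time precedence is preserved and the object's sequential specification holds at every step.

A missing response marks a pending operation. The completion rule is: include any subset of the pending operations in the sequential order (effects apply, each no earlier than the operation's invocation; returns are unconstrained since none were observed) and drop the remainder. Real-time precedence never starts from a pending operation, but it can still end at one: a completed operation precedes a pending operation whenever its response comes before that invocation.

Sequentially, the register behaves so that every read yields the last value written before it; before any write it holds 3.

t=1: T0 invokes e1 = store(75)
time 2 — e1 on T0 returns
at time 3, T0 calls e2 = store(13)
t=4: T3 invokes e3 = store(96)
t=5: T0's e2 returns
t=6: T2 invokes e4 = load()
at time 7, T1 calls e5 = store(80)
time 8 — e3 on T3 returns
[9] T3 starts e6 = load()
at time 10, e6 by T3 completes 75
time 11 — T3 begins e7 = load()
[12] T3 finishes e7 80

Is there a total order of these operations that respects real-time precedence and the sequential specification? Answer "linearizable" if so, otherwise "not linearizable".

the violation lands at event 10, e6's response at time 10: events 1..9 linearize, events 1..10 do not
real-time-consistent orders of the 4 completed operations: 2 — all fail the atomic register replay
every completion of the 2 pending operations (e4, e5) was checked; none linearizes
take e1, e2, e3, e6 (pending dropped): step 4 already fails, because e6 load() → 75 cannot occur there
take e1, e3, e2, e6 (pending dropped): step 4 already fails, because e6 load() → 75 cannot occur there

not linearizable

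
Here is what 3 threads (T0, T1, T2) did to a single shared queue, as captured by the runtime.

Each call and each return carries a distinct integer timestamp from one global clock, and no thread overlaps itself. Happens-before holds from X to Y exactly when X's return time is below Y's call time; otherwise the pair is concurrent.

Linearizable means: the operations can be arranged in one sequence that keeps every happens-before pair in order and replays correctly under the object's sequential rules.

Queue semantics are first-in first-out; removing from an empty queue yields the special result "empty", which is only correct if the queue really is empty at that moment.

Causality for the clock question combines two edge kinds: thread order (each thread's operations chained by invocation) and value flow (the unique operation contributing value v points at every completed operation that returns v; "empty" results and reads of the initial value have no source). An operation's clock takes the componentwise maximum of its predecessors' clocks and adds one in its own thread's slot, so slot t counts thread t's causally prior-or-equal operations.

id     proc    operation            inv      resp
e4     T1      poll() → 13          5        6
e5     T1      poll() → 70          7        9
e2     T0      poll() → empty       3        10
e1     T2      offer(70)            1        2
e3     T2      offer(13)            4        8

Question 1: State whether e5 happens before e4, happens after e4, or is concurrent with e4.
e5 spans [7,9], e4 spans [5,6]
resp(e4)=6 < inv(e5)=7

after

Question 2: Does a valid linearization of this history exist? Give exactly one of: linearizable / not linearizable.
the violation lands at event 9, e5's response at time 9: events 1..8 linearize, events 1..9 do not
no legal order exists: 3 real-time-consistent candidates over 4 completed queue operations, all rejected
including or dropping the 1 pending operation (e2) in any combination fails
take e1, e3, e4, e5 (pending dropped): step 3 already fails, because e4 poll() → 13 cannot occur there
take e1, e4, e3, e5 (pending dropped): step 2 already fails, because e4 poll() → 13 cannot occur there

not linearizable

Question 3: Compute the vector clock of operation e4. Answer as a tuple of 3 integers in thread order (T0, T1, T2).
no predecessors for e1 (invoked 1): T2 increments from zero → (0, 0, 1)
no predecessors for e2 (invoked 3): T0 increments from zero → (1, 0, 0)
from VC(e1)=(0, 0, 1), e3 (invoked 4) maxes components and bumps T2 → (0, 0, 2)
from VC(e3)=(0, 0, 2), e4 (invoked 5) maxes components and bumps T1 → (0, 1, 2)
from VC(e1)=(0, 0, 1), VC(e4)=(0, 1, 2), e5 (invoked 7) maxes components and bumps T1 → (0, 2, 2)
target: VC(e4) = (0, 1, 2)

(0, 1, 2)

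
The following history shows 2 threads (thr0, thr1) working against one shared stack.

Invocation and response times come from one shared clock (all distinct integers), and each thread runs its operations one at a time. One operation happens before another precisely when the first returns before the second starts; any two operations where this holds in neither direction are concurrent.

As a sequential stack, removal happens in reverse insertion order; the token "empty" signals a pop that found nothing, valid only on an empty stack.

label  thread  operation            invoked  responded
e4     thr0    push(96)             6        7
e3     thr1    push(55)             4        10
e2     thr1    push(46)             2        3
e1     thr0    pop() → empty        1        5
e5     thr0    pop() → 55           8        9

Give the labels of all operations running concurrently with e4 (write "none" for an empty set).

overlap test against e4 [6,7]: concurrent iff the interval meets 6..7
e1 [1,5]: before
e2 [2,3]: before
e3 [4,10]: concurrent
e5 [8,9]: after

e3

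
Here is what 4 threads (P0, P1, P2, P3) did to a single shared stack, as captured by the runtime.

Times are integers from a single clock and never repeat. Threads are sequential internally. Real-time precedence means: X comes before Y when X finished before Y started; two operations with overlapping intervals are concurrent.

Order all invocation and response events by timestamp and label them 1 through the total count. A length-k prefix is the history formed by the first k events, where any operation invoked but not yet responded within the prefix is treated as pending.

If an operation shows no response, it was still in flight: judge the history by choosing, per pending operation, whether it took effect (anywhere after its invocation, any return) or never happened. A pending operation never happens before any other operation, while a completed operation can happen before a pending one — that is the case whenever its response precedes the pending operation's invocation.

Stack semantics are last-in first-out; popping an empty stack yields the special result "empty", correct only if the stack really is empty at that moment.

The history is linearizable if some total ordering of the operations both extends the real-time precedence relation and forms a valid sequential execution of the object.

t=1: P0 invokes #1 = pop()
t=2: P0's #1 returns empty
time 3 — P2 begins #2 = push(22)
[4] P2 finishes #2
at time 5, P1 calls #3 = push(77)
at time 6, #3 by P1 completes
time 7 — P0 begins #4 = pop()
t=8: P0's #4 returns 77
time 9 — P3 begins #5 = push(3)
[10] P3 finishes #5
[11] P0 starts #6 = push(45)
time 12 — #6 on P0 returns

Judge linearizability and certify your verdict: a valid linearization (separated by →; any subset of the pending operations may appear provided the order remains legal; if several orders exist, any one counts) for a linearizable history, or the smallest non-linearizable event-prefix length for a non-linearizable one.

linearizable — witness: #1 → #2 → #3 → #4 → #5 → #6

1. #1 pop() → empty, leaving stack <>
2. #2 push(22), leaving stack <22>
3. #3 push(77), leaving stack <22,77>
4. #4 pop() → 77, leaving stack <22>
5. #5 push(3), leaving stack <22,3>
6. #6 push(45), leaving stack <22,3,45>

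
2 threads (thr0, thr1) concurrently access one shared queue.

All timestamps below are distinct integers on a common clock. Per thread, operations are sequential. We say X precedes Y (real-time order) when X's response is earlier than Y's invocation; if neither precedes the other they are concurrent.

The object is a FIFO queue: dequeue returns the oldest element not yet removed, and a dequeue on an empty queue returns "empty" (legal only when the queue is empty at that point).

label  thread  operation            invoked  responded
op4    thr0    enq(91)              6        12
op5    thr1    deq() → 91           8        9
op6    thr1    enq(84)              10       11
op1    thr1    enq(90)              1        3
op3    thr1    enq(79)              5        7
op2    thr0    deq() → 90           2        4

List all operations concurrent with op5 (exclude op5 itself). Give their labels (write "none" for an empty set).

op5 spans [8,9]: anything still running between times 8 and 9 counts as concurrent
op1 [1,3]: before
op2 [2,4]: before
op3 [5,7]: before
op4 [6,12]: concurrent
op6 [10,11]: after

op4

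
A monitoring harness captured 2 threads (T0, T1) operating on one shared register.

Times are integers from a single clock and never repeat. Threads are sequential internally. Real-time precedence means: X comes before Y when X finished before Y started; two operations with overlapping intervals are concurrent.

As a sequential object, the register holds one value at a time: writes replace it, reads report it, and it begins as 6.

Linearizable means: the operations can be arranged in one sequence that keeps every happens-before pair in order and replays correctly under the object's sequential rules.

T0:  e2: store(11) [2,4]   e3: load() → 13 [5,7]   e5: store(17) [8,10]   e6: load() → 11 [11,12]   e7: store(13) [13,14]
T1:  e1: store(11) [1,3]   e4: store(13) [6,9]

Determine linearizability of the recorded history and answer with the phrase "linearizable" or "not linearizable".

not linearizable

prefix check: 1..11 passes, 1..12 fails once e6's time-12 response joins
6 orders of the 6 completed register ops respect real time; none is legal
for example e1, e2, e3, e4, e5, e6 fails at step 3: e3 load() → 13 is not legal there
for example e1, e2, e3, e5, e4, e6 fails at step 3: e3 load() → 13 is not legal there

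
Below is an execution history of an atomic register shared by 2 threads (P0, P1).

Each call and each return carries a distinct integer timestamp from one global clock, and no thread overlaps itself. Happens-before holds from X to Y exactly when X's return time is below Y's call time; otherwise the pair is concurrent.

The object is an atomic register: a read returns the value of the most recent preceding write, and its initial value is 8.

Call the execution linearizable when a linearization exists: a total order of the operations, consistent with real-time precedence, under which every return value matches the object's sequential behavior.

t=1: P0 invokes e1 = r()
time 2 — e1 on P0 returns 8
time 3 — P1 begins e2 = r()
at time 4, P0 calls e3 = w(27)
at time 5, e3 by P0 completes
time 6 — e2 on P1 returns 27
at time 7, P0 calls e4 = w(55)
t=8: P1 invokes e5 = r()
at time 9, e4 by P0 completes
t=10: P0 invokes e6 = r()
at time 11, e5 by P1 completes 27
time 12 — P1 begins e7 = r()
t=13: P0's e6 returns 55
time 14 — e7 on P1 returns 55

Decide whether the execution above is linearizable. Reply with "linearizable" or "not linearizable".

a witness: e1, e3, e2, e5, e4, e6, e7
after step 1 (e1 r() → 8): value 8
after step 2 (e3 w(27)): value 27
after step 3 (e2 r() → 27): value 27
after step 4 (e5 r() → 27): value 27
after step 5 (e4 w(55)): value 55
after step 6 (e6 r() → 55): value 55
after step 7 (e7 r() → 55): value 55

linearizable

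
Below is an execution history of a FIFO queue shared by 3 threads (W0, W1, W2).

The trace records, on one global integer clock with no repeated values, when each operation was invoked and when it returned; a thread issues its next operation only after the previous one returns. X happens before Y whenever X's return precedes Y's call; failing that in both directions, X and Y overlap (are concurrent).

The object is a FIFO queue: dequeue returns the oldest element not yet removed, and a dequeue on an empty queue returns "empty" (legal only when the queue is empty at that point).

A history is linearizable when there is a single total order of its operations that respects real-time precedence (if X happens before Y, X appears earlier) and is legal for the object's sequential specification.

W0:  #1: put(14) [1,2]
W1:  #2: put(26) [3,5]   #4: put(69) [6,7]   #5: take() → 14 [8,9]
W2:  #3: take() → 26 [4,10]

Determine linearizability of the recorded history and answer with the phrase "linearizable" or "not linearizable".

a witness: #1, #2, #4, #5, #3
step 1: #1 put(14) — queue <14>
step 2: #2 put(26) — queue <14,26>
step 3: #4 put(69) — queue <14,26,69>
step 4: #5 take() → 14 — queue <26,69>
step 5: #3 take() → 26 — queue <69>

linearizable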